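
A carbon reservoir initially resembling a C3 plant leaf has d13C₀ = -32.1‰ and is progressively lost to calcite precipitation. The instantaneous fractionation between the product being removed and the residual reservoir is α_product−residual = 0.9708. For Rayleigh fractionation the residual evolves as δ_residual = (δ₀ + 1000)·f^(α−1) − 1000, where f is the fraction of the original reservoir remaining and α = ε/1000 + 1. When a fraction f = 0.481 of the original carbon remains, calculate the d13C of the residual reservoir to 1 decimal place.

Rayleigh residual: δ_res = (δ₀ + 1000)·f^(α−1) − 1000
α − 1 = -0.02920
f^(α−1) = 0.481^(-0.02920) = 1.021601
δ_res = (-32.1 + 1000) × 1.021601 − 1000 = 988.808 − 1000 = -11.19‰

-11.2‰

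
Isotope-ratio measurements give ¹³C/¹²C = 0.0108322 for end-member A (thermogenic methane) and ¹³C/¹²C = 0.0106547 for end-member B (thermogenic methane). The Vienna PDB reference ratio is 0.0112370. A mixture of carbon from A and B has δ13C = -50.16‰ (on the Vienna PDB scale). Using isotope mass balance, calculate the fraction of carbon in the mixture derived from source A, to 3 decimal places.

0.105

δ_A = (0.0108322/0.0112370 − 1)×1000 = (0.963976 − 1)×1000 = -36.024‰
δ_B = (0.0106547/0.0112370 − 1)×1000 = (0.948180 − 1)×1000 = -51.820‰
f_A = (δ_mix − δ_B)/(δ_A − δ_B) = (-50.16 − (-51.820))/(-36.024 − (-51.820))
f_A = 1.660 / 15.796 = 0.1051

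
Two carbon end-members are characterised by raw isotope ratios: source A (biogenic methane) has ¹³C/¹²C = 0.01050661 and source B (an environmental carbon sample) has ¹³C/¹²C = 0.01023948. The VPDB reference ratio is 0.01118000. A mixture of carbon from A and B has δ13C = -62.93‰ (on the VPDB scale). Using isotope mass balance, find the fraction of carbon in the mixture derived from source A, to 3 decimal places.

δ_A = (0.01050661/0.01118000 − 1)×1000 = (0.939768 − 1)×1000 = -60.232‰
δ_B = (0.01023948/0.01118000 − 1)×1000 = (0.915875 − 1)×1000 = -84.125‰
f_A = (δ_mix − δ_B)/(δ_A − δ_B) = (-62.93 − (-84.125))/(-60.232 − (-84.125))
f_A = 21.195 / 23.894 = 0.8871

0.887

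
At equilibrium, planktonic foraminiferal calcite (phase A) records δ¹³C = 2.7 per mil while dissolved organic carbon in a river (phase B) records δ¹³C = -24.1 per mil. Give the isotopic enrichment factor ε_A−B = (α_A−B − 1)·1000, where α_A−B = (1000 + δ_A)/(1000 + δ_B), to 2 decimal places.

α_A−B = (1000 + 2.7) / (1000 + -24.1) = 1002.7 / 975.9 = 1.027462
ε_A−B = (1.027462 − 1) × 1000 = 27.462 per mil
(The approximation ε ≈ δ_A − δ_B would give 26.8 per mil.)

27.46 per mil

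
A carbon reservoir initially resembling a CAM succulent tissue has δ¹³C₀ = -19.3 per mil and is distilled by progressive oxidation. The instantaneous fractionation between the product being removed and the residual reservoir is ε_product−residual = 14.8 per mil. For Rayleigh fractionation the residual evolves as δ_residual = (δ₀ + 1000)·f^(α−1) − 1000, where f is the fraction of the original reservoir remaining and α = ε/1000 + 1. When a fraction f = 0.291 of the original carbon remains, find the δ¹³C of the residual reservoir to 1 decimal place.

Rayleigh residual: δ_res = (δ₀ + 1000)·f^(α−1) − 1000
α = ε/1000 + 1 = 1.01480, so α − 1 = 0.01480
f^(α−1) = 0.291^(0.01480) = 0.981896
δ_res = (-19.3 + 1000) × 0.981896 − 1000 = 962.946 − 1000 = -37.05 per mil

-37.1 per mil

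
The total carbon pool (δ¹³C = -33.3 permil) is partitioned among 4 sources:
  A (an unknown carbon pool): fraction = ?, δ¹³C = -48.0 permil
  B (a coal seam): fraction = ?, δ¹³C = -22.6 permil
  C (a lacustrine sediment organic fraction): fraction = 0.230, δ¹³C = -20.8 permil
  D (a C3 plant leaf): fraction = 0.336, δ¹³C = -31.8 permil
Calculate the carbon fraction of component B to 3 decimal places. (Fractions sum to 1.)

0.118

Let f_B and f_A be the unknown fractions; fractions sum to 1 so f_B + f_A = 0.434.
Mass balance: Σ fᵢ·δᵢ = δ_bulk ⇒ f_B·(-22.6) + f_A·(-48.0) = -33.3 − (-15.469) = -17.831
Substitute f_A = 0.434 − f_B:
f_B·(-22.6 − -48.0) = -17.831 − 0.434×(-48.0) = 3.001
f_B = 3.001 / 25.4 = 0.1181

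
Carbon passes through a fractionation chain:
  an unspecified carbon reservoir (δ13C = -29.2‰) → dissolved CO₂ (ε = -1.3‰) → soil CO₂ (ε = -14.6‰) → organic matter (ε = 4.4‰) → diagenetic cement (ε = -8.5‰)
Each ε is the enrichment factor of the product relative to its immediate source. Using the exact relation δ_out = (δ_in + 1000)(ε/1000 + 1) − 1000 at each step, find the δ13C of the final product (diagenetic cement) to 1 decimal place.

step 1: δ = (-29.20 + 1000)·(-1.3/1000 + 1) − 1000 = -30.46‰
step 2: δ = (-30.46 + 1000)·(-14.6/1000 + 1) − 1000 = -44.62‰
step 3: δ = (-44.62 + 1000)·(4.4/1000 + 1) − 1000 = -40.41‰
step 4: δ = (-40.41 + 1000)·(-8.5/1000 + 1) − 1000 = -48.57‰

-48.6‰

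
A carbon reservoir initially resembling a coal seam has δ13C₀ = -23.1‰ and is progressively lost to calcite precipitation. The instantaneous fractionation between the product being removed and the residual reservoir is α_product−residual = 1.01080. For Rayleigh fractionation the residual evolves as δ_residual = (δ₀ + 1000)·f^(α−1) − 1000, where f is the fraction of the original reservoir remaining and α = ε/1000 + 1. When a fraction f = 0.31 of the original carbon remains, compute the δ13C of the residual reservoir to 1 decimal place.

-35.4‰

Rayleigh residual: δ_res = (δ₀ + 1000)·f^(α−1) − 1000
α − 1 = 0.01080
f^(α−1) = 0.31^(0.01080) = 0.987431
δ_res = (-23.1 + 1000) × 0.987431 − 1000 = 964.621 − 1000 = -35.38‰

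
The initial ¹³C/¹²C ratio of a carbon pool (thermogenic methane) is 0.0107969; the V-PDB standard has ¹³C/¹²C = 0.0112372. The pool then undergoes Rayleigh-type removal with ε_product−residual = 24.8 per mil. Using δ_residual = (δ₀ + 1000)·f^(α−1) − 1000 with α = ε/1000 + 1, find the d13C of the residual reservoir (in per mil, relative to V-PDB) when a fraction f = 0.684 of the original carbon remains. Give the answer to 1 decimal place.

δ₀ = (0.0107969/0.0112372 − 1)×1000 = (0.960818 − 1)×1000 = -39.182 per mil
α − 1 = ε/1000 = 0.0248
f^(α−1) = 0.684^(0.0248) = 0.990625
δ_res = (-39.182 + 1000) × 0.990625 − 1000 = 951.810 − 1000 = -48.19 per mil

-48.2 per mil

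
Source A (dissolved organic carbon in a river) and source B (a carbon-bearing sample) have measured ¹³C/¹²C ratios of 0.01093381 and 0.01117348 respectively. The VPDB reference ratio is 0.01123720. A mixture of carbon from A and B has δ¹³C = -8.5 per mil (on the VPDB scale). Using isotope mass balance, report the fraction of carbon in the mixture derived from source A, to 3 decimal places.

0.133

δ_A = (0.01093381/0.01123720 − 1)×1000 = (0.973001 − 1)×1000 = -26.999 per mil
δ_B = (0.01117348/0.01123720 − 1)×1000 = (0.994330 − 1)×1000 = -5.670 per mil
f_A = (δ_mix − δ_B)/(δ_A − δ_B) = (-8.5 − (-5.670))/(-26.999 − (-5.670))
f_A = -2.830 / -21.328 = 0.1327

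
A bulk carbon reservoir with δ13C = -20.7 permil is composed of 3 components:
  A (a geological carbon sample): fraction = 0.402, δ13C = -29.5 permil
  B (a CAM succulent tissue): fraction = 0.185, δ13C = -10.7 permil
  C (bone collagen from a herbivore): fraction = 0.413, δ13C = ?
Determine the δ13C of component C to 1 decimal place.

Isotope mass balance: δ_bulk = Σ fᵢ·δᵢ.
-20.7 = 0.402×(-29.5) + 0.185×(-10.7) + 0.413×δ_C
0.413·δ_C = -20.7 − (-13.838) = -6.861
δ_C = -6.861 / 0.413 = -16.61 permil

-16.6 permil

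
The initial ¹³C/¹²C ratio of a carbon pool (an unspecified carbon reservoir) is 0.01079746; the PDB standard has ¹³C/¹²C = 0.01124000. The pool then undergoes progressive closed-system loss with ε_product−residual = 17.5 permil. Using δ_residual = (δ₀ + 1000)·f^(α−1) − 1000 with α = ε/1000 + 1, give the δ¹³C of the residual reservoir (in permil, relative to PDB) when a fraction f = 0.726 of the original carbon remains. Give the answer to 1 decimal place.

-44.7 permil

δ₀ = (0.01079746/0.01124000 − 1)×1000 = (0.960628 − 1)×1000 = -39.372 permil
α − 1 = ε/1000 = 0.0175
f^(α−1) = 0.726^(0.0175) = 0.994412
δ_res = (-39.372 + 1000) × 0.994412 − 1000 = 955.260 − 1000 = -44.74 permil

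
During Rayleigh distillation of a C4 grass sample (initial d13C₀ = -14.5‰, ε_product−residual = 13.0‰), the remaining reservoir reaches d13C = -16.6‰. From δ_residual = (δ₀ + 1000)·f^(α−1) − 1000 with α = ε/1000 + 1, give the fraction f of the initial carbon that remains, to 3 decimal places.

α − 1 = ε/1000 = 0.0130
(δ_res + 1000)/(δ₀ + 1000) = (-16.6 + 1000)/(-14.5 + 1000) = 983.4/985.5 = 0.997869
f = 0.997869^(1/0.0130) = exp(ln(0.997869)/0.0130) = exp(-0.00213/0.0130)
f = exp(-0.1641) = 0.8487

0.849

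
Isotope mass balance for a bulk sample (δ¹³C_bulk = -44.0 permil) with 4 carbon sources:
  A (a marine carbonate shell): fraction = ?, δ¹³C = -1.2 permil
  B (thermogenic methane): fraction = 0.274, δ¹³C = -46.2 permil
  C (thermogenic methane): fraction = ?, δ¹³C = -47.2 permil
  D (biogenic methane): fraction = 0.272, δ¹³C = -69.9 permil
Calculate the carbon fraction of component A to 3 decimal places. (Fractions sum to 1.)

Let f_A and f_C be the unknown fractions; fractions sum to 1 so f_A + f_C = 0.454.
Mass balance: Σ fᵢ·δᵢ = δ_bulk ⇒ f_A·(-1.2) + f_C·(-47.2) = -44.0 − (-31.672) = -12.328
Substitute f_C = 0.454 − f_A:
f_A·(-1.2 − -47.2) = -12.328 − 0.454×(-47.2) = 9.100
f_A = 9.100 / 46.0 = 0.1978

0.198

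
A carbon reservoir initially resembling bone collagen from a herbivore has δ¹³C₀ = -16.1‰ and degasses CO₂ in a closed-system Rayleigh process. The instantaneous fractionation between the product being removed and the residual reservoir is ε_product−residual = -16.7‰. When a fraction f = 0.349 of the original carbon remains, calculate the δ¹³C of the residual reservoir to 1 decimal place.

1.3‰

Rayleigh residual: δ_res = (δ₀ + 1000)·f^(α−1) − 1000
α = ε/1000 + 1 = 0.98330, so α − 1 = -0.01670
f^(α−1) = 0.349^(-0.01670) = 1.017735
δ_res = (-16.1 + 1000) × 1.017735 − 1000 = 1001.350 − 1000 = 1.35‰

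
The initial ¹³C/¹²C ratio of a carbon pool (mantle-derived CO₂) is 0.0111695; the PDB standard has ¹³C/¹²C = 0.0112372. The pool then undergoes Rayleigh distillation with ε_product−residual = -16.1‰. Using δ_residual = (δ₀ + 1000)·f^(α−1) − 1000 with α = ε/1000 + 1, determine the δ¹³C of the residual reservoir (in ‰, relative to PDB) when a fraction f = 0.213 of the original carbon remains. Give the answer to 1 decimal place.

δ₀ = (0.0111695/0.0112372 − 1)×1000 = (0.993975 − 1)×1000 = -6.025‰
α − 1 = ε/1000 = -0.0161
f^(α−1) = 0.213^(-0.0161) = 1.025211
δ_res = (-6.025 + 1000) × 1.025211 − 1000 = 1019.034 − 1000 = 19.03‰

19.0‰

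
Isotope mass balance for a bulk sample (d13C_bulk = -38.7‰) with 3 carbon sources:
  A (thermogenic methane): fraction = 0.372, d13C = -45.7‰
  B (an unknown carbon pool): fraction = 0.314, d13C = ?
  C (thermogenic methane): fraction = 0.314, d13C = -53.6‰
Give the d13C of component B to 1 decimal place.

Isotope mass balance: δ_bulk = Σ fᵢ·δᵢ.
-38.7 = 0.372×(-45.7) + 0.314×δ_B + 0.314×(-53.6)
0.314·δ_B = -38.7 − (-33.831) = -4.869
δ_B = -4.869 / 0.314 = -15.51‰

-15.5‰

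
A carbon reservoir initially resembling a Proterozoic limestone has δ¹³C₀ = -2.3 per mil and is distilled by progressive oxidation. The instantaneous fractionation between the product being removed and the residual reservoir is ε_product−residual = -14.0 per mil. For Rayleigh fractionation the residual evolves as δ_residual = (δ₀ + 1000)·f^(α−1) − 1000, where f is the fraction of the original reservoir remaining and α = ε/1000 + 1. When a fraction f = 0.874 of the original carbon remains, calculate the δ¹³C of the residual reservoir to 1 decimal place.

-0.4 per mil

Rayleigh residual: δ_res = (δ₀ + 1000)·f^(α−1) − 1000
α = ε/1000 + 1 = 0.98600, so α − 1 = -0.01400
f^(α−1) = 0.874^(-0.01400) = 1.001887
δ_res = (-2.3 + 1000) × 1.001887 − 1000 = 999.583 − 1000 = -0.42 per mil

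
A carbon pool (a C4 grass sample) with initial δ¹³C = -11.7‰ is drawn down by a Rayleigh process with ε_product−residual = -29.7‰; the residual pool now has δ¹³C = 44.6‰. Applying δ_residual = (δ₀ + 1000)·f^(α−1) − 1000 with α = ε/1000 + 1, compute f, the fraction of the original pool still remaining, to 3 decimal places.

0.155

α − 1 = ε/1000 = -0.0297
(δ_res + 1000)/(δ₀ + 1000) = (44.6 + 1000)/(-11.7 + 1000) = 1044.6/988.3 = 1.056967
f = 1.056967^(1/-0.0297) = exp(ln(1.056967)/-0.0297) = exp(0.05540/-0.0297)
f = exp(-1.8654) = 0.1548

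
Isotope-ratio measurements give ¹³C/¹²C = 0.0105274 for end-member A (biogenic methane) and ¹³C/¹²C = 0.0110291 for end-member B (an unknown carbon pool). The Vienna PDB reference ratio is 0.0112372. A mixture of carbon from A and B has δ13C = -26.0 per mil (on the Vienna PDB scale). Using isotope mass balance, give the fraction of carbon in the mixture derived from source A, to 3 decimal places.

0.168

δ_A = (0.0105274/0.0112372 − 1)×1000 = (0.936835 − 1)×1000 = -63.165 per mil
δ_B = (0.0110291/0.0112372 − 1)×1000 = (0.981481 − 1)×1000 = -18.519 per mil
f_A = (δ_mix − δ_B)/(δ_A − δ_B) = (-26.0 − (-18.519))/(-63.165 − (-18.519))
f_A = -7.481 / -44.646 = 0.1676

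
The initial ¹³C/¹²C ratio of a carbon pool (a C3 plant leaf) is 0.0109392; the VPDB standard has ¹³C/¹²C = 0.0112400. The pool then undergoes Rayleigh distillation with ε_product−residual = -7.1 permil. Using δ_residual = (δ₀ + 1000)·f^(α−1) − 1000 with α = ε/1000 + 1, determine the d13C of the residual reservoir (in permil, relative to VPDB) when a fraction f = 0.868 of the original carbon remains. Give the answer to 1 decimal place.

-25.8 permil

δ₀ = (0.0109392/0.0112400 − 1)×1000 = (0.973238 − 1)×1000 = -26.762 permil
α − 1 = ε/1000 = -0.0071
f^(α−1) = 0.868^(-0.0071) = 1.001006
δ_res = (-26.762 + 1000) × 1.001006 − 1000 = 974.217 − 1000 = -25.78 permil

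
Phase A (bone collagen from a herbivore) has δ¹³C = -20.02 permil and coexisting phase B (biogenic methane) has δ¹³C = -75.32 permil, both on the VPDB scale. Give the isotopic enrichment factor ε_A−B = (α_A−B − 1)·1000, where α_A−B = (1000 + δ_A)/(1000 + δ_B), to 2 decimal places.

59.80 permil

α_A−B = (1000 + -20.02) / (1000 + -75.32) = 979.98 / 924.68 = 1.059804
ε_A−B = (1.059804 − 1) × 1000 = 59.804 permil
(The approximation ε ≈ δ_A − δ_B would give 55.30 permil.)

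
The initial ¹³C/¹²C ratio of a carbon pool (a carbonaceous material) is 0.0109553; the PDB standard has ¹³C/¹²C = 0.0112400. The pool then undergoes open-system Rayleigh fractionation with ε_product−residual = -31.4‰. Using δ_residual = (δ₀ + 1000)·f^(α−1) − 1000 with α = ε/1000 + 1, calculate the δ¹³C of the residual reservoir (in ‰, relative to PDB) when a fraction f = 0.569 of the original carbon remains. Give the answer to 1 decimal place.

-7.9‰

δ₀ = (0.0109553/0.0112400 − 1)×1000 = (0.974671 − 1)×1000 = -25.329‰
α − 1 = ε/1000 = -0.0314
f^(α−1) = 0.569^(-0.0314) = 1.017863
δ_res = (-25.329 + 1000) × 1.017863 − 1000 = 992.082 − 1000 = -7.92‰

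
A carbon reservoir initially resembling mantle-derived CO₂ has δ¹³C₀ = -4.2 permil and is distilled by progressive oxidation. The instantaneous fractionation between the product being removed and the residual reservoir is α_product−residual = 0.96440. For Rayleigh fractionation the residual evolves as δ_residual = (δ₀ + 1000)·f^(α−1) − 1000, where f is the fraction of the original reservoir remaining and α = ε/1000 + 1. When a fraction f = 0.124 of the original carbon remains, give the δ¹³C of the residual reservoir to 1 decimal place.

Rayleigh residual: δ_res = (δ₀ + 1000)·f^(α−1) − 1000
α − 1 = -0.03560
f^(α−1) = 0.124^(-0.03560) = 1.077145
δ_res = (-4.2 + 1000) × 1.077145 − 1000 = 1072.621 − 1000 = 72.62 permil

72.6 permil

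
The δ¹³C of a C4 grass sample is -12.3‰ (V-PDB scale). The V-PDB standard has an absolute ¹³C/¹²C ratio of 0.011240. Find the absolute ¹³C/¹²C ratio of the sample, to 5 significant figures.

0.011102

R_sample = R_standard × (δ¹³C/1000 + 1)
R_sample = 0.011240 × (-12.3/1000 + 1) = 0.011240 × 0.987700
R_sample = 0.0111017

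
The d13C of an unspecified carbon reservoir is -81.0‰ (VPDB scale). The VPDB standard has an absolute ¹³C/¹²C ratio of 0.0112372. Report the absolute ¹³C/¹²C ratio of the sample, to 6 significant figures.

R_sample = R_standard × (d13C/1000 + 1)
R_sample = 0.0112372 × (-81.0/1000 + 1) = 0.0112372 × 0.919000
R_sample = 0.0103270

0.0103270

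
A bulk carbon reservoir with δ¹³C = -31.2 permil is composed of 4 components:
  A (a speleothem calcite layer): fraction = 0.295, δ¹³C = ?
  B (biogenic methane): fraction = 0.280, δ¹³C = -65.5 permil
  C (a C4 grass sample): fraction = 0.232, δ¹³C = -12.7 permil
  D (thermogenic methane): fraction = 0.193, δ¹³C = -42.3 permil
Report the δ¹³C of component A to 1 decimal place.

-5.9 permil

Isotope mass balance: δ_bulk = Σ fᵢ·δᵢ.
-31.2 = 0.295×δ_A + 0.280×(-65.5) + 0.232×(-12.7) + 0.193×(-42.3)
0.295·δ_A = -31.2 − (-29.450) = -1.750
δ_A = -1.750 / 0.295 = -5.93 permil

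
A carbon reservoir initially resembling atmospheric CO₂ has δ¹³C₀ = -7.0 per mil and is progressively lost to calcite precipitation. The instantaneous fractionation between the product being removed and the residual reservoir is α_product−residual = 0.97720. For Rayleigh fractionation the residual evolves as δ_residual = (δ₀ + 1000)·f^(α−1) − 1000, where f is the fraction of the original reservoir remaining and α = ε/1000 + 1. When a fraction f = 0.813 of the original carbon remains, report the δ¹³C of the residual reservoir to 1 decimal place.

Rayleigh residual: δ_res = (δ₀ + 1000)·f^(α−1) − 1000
α − 1 = -0.02280
f^(α−1) = 0.813^(-0.02280) = 1.004731
δ_res = (-7.0 + 1000) × 1.004731 − 1000 = 997.698 − 1000 = -2.30 per mil

-2.3 per mil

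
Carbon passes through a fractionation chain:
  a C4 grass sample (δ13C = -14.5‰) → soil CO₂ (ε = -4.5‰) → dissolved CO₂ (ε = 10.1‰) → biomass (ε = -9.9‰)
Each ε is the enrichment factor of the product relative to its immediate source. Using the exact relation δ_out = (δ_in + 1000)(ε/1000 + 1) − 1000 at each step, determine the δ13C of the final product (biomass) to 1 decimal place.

step 1: δ = (-14.50 + 1000)·(-4.5/1000 + 1) − 1000 = -18.93‰
step 2: δ = (-18.93 + 1000)·(10.1/1000 + 1) − 1000 = -9.03‰
step 3: δ = (-9.03 + 1000)·(-9.9/1000 + 1) − 1000 = -18.84‰

-18.8‰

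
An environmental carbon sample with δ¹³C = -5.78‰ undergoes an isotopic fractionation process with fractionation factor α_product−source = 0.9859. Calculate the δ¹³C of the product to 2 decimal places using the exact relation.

-19.80‰

δ_product = (δ_source + 1000)·α − 1000
δ_product = (-5.78 + 1000) × 0.9859 − 1000
δ_product = 980.201 − 1000 = -19.799‰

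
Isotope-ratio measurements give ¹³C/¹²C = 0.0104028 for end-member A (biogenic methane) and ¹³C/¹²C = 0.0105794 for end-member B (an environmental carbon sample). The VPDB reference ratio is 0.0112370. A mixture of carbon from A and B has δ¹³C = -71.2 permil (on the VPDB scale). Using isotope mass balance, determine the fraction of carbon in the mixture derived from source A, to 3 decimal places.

0.807

δ_A = (0.0104028/0.0112370 − 1)×1000 = (0.925763 − 1)×1000 = -74.237 permil
δ_B = (0.0105794/0.0112370 − 1)×1000 = (0.941479 − 1)×1000 = -58.521 permil
f_A = (δ_mix − δ_B)/(δ_A − δ_B) = (-71.2 − (-58.521))/(-74.237 − (-58.521))
f_A = -12.679 / -15.716 = 0.8068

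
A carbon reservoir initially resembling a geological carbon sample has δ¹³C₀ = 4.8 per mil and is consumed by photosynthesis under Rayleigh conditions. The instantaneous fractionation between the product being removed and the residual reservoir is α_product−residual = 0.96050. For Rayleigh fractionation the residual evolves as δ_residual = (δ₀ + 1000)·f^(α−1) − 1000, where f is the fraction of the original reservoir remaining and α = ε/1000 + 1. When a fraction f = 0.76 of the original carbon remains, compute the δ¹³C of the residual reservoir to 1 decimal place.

Rayleigh residual: δ_res = (δ₀ + 1000)·f^(α−1) − 1000
α − 1 = -0.03950
f^(α−1) = 0.76^(-0.03950) = 1.010899
δ_res = (4.8 + 1000) × 1.010899 − 1000 = 1015.752 − 1000 = 15.75 per mil

15.8 per mil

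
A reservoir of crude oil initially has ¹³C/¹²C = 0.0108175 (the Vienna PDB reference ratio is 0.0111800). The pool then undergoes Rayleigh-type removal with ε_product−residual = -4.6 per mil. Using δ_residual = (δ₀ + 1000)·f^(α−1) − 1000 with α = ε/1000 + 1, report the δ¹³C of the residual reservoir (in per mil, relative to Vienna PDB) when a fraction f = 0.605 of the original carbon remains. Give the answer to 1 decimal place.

-30.2 per mil

δ₀ = (0.0108175/0.0111800 − 1)×1000 = (0.967576 − 1)×1000 = -32.424 per mil
α − 1 = ε/1000 = -0.0046
f^(α−1) = 0.605^(-0.0046) = 1.002314
δ_res = (-32.424 + 1000) × 1.002314 − 1000 = 969.815 − 1000 = -30.18 per mil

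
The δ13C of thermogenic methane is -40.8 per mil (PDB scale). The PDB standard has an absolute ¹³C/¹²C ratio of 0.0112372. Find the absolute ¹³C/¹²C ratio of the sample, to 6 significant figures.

R_sample = R_standard × (δ13C/1000 + 1)
R_sample = 0.0112372 × (-40.8/1000 + 1) = 0.0112372 × 0.959200
R_sample = 0.0107787

0.0107787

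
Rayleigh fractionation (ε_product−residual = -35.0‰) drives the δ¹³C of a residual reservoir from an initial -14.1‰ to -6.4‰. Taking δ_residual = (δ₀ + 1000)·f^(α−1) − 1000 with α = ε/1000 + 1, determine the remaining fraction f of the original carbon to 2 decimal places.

α − 1 = ε/1000 = -0.0350
(δ_res + 1000)/(δ₀ + 1000) = (-6.4 + 1000)/(-14.1 + 1000) = 993.6/985.9 = 1.007810
f = 1.007810^(1/-0.0350) = exp(ln(1.007810)/-0.0350) = exp(0.00778/-0.0350)
f = exp(-0.2223) = 0.8007

0.80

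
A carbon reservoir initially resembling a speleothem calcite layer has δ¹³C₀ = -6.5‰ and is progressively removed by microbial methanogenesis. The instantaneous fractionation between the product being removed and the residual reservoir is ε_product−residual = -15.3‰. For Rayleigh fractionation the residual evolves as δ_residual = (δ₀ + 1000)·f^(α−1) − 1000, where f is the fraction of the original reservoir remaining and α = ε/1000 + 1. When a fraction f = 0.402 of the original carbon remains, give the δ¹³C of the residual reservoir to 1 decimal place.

7.4‰

Rayleigh residual: δ_res = (δ₀ + 1000)·f^(α−1) − 1000
α = ε/1000 + 1 = 0.98470, so α − 1 = -0.01530
f^(α−1) = 0.402^(-0.01530) = 1.014041
δ_res = (-6.5 + 1000) × 1.014041 − 1000 = 1007.449 − 1000 = 7.45‰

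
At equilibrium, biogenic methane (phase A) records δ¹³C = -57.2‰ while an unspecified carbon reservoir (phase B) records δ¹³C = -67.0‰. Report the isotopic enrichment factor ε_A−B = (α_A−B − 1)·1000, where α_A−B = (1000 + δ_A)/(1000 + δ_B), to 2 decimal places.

α_A−B = (1000 + -57.2) / (1000 + -67.0) = 942.8 / 933.0 = 1.010504
ε_A−B = (1.010504 − 1) × 1000 = 10.504‰
(The approximation ε ≈ δ_A − δ_B would give 9.8‰.)

10.50‰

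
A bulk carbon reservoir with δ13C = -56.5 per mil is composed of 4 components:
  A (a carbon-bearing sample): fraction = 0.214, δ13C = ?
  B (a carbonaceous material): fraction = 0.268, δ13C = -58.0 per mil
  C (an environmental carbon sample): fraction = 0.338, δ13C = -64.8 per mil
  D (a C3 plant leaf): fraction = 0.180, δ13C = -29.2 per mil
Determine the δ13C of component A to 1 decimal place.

-64.5 per mil

Isotope mass balance: δ_bulk = Σ fᵢ·δᵢ.
-56.5 = 0.214×δ_A + 0.268×(-58.0) + 0.338×(-64.8) + 0.180×(-29.2)
0.214·δ_A = -56.5 − (-42.702) = -13.798
δ_A = -13.798 / 0.214 = -64.47 per mil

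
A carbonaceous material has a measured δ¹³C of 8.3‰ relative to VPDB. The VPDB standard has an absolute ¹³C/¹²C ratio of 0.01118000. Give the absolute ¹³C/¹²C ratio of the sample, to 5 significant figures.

R_sample = R_standard × (δ¹³C/1000 + 1)
R_sample = 0.01118000 × (8.3/1000 + 1) = 0.01118000 × 1.008300
R_sample = 0.0112728

0.011273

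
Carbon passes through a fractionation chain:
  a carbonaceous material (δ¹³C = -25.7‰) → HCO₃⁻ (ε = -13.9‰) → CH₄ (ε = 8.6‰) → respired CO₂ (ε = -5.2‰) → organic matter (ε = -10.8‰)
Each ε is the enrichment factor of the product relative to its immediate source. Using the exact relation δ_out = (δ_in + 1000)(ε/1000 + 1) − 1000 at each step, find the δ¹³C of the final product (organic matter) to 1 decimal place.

-46.4‰

step 1: δ = (-25.70 + 1000)·(-13.9/1000 + 1) − 1000 = -39.24‰
step 2: δ = (-39.24 + 1000)·(8.6/1000 + 1) − 1000 = -30.98‰
step 3: δ = (-30.98 + 1000)·(-5.2/1000 + 1) − 1000 = -36.02‰
step 4: δ = (-36.02 + 1000)·(-10.8/1000 + 1) − 1000 = -46.43‰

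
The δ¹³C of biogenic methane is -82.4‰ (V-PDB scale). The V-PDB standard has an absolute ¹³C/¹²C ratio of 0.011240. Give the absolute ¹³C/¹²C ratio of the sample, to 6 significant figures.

R_sample = R_standard × (δ¹³C/1000 + 1)
R_sample = 0.011240 × (-82.4/1000 + 1) = 0.011240 × 0.917600
R_sample = 0.0103138

0.0103138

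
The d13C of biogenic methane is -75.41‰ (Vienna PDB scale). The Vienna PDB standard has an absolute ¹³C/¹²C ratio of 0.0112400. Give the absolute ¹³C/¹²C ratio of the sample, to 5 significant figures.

R_sample = R_standard × (d13C/1000 + 1)
R_sample = 0.0112400 × (-75.41/1000 + 1) = 0.0112400 × 0.924590
R_sample = 0.0103924

0.010392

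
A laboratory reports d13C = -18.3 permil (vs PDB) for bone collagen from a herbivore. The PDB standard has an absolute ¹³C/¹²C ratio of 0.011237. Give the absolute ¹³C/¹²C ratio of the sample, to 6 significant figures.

0.0110314

R_sample = R_standard × (d13C/1000 + 1)
R_sample = 0.011237 × (-18.3/1000 + 1) = 0.011237 × 0.981700
R_sample = 0.0110314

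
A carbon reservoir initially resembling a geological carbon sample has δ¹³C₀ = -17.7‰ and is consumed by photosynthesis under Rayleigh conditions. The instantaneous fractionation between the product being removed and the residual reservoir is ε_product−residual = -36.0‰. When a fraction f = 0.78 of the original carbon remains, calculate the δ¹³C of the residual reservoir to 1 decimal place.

Rayleigh residual: δ_res = (δ₀ + 1000)·f^(α−1) − 1000
α = ε/1000 + 1 = 0.96400, so α − 1 = -0.03600
f^(α−1) = 0.78^(-0.03600) = 1.008985
δ_res = (-17.7 + 1000) × 1.008985 − 1000 = 991.126 − 1000 = -8.87‰

-8.9‰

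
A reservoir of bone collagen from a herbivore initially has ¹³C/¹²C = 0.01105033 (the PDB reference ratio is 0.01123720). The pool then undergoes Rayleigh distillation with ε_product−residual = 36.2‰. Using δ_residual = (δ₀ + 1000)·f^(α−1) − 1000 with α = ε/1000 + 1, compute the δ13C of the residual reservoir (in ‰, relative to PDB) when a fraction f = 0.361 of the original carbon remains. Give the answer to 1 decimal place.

-52.2‰

δ₀ = (0.01105033/0.01123720 − 1)×1000 = (0.983370 − 1)×1000 = -16.630‰
α − 1 = ε/1000 = 0.0362
f^(α−1) = 0.361^(0.0362) = 0.963789
δ_res = (-16.630 + 1000) × 0.963789 − 1000 = 947.761 − 1000 = -52.24‰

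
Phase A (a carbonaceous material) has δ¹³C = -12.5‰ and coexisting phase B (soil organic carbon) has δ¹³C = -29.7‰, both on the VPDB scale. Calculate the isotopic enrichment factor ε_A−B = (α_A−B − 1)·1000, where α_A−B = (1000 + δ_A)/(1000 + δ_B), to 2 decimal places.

17.73‰

α_A−B = (1000 + -12.5) / (1000 + -29.7) = 987.5 / 970.3 = 1.017726
ε_A−B = (1.017726 − 1) × 1000 = 17.726‰
(The approximation ε ≈ δ_A − δ_B would give 17.2‰.)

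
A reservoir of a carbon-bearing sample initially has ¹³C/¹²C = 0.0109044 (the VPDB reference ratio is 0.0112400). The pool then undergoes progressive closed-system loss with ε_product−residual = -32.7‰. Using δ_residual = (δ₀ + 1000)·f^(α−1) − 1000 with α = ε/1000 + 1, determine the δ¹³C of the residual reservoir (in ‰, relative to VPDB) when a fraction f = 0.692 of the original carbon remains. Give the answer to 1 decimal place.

δ₀ = (0.0109044/0.0112400 − 1)×1000 = (0.970142 − 1)×1000 = -29.858‰
α − 1 = ε/1000 = -0.0327
f^(α−1) = 0.692^(-0.0327) = 1.012112
δ_res = (-29.858 + 1000) × 1.012112 − 1000 = 981.893 − 1000 = -18.11‰

-18.1‰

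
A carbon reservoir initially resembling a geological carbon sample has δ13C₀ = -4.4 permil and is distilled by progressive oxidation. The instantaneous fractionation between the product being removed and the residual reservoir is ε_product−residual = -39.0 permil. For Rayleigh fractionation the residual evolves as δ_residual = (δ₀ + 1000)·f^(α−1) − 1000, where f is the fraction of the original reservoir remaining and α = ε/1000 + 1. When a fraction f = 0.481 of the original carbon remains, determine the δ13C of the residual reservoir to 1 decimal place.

Rayleigh residual: δ_res = (δ₀ + 1000)·f^(α−1) − 1000
α = ε/1000 + 1 = 0.96100, so α − 1 = -0.03900
f^(α−1) = 0.481^(-0.03900) = 1.028955
δ_res = (-4.4 + 1000) × 1.028955 − 1000 = 1024.428 − 1000 = 24.43 permil

24.4 permil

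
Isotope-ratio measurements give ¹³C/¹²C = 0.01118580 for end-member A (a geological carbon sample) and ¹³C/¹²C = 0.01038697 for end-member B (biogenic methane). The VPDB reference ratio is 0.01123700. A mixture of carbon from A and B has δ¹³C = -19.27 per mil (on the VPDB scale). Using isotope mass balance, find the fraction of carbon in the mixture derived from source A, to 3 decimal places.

0.793

δ_A = (0.01118580/0.01123700 − 1)×1000 = (0.995444 − 1)×1000 = -4.556 per mil
δ_B = (0.01038697/0.01123700 − 1)×1000 = (0.924354 − 1)×1000 = -75.646 per mil
f_A = (δ_mix − δ_B)/(δ_A − δ_B) = (-19.27 − (-75.646))/(-4.556 − (-75.646))
f_A = 56.376 / 71.089 = 0.7930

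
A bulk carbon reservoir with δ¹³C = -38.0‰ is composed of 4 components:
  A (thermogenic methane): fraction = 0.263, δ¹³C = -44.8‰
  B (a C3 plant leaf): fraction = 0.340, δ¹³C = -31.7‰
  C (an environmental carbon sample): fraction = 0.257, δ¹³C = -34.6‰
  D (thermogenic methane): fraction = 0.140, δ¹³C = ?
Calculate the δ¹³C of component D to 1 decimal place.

-46.8‰

Isotope mass balance: δ_bulk = Σ fᵢ·δᵢ.
-38.0 = 0.263×(-44.8) + 0.340×(-31.7) + 0.257×(-34.6) + 0.140×δ_D
0.140·δ_D = -38.0 − (-31.453) = -6.547
δ_D = -6.547 / 0.140 = -46.77‰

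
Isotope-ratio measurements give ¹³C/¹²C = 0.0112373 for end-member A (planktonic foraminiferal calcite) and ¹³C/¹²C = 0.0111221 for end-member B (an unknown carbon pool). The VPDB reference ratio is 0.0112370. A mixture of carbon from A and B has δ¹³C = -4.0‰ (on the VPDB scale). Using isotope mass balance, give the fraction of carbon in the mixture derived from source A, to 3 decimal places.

δ_A = (0.0112373/0.0112370 − 1)×1000 = (1.000027 − 1)×1000 = 0.027‰
δ_B = (0.0111221/0.0112370 − 1)×1000 = (0.989775 − 1)×1000 = -10.225‰
f_A = (δ_mix − δ_B)/(δ_A − δ_B) = (-4.0 − (-10.225))/(0.027 − (-10.225))
f_A = 6.225 / 10.252 = 0.6072

0.607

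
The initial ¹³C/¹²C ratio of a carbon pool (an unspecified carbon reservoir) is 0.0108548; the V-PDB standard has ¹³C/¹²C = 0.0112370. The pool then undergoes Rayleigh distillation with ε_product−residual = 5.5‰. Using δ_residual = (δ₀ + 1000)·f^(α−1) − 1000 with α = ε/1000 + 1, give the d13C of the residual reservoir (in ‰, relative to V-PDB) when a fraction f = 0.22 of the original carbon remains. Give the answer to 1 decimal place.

δ₀ = (0.0108548/0.0112370 − 1)×1000 = (0.965987 − 1)×1000 = -34.013‰
α − 1 = ε/1000 = 0.0055
f^(α−1) = 0.22^(0.0055) = 0.991707
δ_res = (-34.013 + 1000) × 0.991707 − 1000 = 957.976 − 1000 = -42.02‰

-42.0‰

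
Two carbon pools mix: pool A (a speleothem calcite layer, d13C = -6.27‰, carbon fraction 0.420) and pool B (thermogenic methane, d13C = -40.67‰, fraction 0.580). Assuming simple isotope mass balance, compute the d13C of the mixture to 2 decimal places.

-26.22‰

δ_mix = f_A·δ_A + f_B·δ_B
δ_mix = 0.420 × (-6.27) + 0.580 × (-40.67)
δ_mix = -2.633 + -23.589 = -26.222‰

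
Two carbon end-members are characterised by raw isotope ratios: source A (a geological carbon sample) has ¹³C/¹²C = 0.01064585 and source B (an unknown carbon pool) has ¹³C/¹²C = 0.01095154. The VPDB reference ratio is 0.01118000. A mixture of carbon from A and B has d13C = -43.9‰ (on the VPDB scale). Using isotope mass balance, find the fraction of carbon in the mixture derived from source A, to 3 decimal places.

δ_A = (0.01064585/0.01118000 − 1)×1000 = (0.952223 − 1)×1000 = -47.777‰
δ_B = (0.01095154/0.01118000 − 1)×1000 = (0.979565 − 1)×1000 = -20.435‰
f_A = (δ_mix − δ_B)/(δ_A − δ_B) = (-43.9 − (-20.435))/(-47.777 − (-20.435))
f_A = -23.465 / -27.343 = 0.8582

0.858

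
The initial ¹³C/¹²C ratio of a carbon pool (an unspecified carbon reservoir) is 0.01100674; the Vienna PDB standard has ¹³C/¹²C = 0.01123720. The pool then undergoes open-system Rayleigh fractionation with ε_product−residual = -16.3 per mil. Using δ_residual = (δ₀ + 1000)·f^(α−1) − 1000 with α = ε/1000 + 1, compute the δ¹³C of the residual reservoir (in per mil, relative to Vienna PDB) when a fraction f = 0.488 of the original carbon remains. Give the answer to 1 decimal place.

-9.0 per mil

δ₀ = (0.01100674/0.01123720 − 1)×1000 = (0.979491 − 1)×1000 = -20.509 per mil
α − 1 = ε/1000 = -0.0163
f^(α−1) = 0.488^(-0.0163) = 1.011763
δ_res = (-20.509 + 1000) × 1.011763 − 1000 = 991.013 − 1000 = -8.99 per mil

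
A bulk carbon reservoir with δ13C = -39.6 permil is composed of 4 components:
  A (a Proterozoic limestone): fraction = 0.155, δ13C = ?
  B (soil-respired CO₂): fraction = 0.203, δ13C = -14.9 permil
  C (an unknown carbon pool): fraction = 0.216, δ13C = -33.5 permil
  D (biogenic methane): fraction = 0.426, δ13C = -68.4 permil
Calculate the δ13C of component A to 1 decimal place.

Isotope mass balance: δ_bulk = Σ fᵢ·δᵢ.
-39.6 = 0.155×δ_A + 0.203×(-14.9) + 0.216×(-33.5) + 0.426×(-68.4)
0.155·δ_A = -39.6 − (-39.399) = -0.201
δ_A = -0.201 / 0.155 = -1.30 permil

-1.3 permil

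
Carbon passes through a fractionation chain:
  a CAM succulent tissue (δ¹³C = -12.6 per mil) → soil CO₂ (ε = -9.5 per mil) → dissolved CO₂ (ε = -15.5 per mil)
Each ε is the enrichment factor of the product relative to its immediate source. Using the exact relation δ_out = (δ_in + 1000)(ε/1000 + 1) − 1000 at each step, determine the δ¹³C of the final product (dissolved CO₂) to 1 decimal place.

-37.1 per mil

step 1: δ = (-12.60 + 1000)·(-9.5/1000 + 1) − 1000 = -21.98 per mil
step 2: δ = (-21.98 + 1000)·(-15.5/1000 + 1) − 1000 = -37.14 per mil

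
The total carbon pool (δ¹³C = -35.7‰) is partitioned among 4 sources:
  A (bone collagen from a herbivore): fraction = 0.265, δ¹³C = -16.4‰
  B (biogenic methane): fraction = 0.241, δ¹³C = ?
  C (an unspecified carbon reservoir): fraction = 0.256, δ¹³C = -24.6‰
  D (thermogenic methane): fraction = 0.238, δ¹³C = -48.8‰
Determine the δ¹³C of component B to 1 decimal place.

-55.8‰

Isotope mass balance: δ_bulk = Σ fᵢ·δᵢ.
-35.7 = 0.265×(-16.4) + 0.241×δ_B + 0.256×(-24.6) + 0.238×(-48.8)
0.241·δ_B = -35.7 − (-22.258) = -13.442
δ_B = -13.442 / 0.241 = -55.78‰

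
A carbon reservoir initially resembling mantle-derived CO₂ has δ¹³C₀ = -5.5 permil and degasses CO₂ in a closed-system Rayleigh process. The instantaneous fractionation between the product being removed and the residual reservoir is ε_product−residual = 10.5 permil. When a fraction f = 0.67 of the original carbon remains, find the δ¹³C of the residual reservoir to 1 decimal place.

Rayleigh residual: δ_res = (δ₀ + 1000)·f^(α−1) − 1000
α = ε/1000 + 1 = 1.01050, so α − 1 = 0.01050
f^(α−1) = 0.67^(0.01050) = 0.995804
δ_res = (-5.5 + 1000) × 0.995804 − 1000 = 990.327 − 1000 = -9.67 permil

-9.7 permil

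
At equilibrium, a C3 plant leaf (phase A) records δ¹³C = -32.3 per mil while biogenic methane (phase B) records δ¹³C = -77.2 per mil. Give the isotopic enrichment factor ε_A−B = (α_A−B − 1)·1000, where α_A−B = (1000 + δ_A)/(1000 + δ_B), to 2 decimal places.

48.66 per mil

α_A−B = (1000 + -32.3) / (1000 + -77.2) = 967.7 / 922.8 = 1.048656
ε_A−B = (1.048656 − 1) × 1000 = 48.656 per mil
(The approximation ε ≈ δ_A − δ_B would give 44.9 per mil.)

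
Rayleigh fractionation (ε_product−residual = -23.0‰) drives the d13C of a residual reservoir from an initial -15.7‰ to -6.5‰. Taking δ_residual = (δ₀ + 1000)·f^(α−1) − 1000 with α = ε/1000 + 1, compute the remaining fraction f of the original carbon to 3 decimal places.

α − 1 = ε/1000 = -0.0230
(δ_res + 1000)/(δ₀ + 1000) = (-6.5 + 1000)/(-15.7 + 1000) = 993.5/984.3 = 1.009347
f = 1.009347^(1/-0.0230) = exp(ln(1.009347)/-0.0230) = exp(0.00930/-0.0230)
f = exp(-0.4045) = 0.6673

0.667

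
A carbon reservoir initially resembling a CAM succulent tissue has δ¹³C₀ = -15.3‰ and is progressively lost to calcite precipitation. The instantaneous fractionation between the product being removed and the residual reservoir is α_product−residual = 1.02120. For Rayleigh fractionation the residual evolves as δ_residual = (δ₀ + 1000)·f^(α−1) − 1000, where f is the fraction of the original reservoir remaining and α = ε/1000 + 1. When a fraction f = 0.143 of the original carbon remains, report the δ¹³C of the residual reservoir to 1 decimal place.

Rayleigh residual: δ_res = (δ₀ + 1000)·f^(α−1) − 1000
α − 1 = 0.02120
f^(α−1) = 0.143^(0.02120) = 0.959606
δ_res = (-15.3 + 1000) × 0.959606 − 1000 = 944.924 − 1000 = -55.08‰

-55.1‰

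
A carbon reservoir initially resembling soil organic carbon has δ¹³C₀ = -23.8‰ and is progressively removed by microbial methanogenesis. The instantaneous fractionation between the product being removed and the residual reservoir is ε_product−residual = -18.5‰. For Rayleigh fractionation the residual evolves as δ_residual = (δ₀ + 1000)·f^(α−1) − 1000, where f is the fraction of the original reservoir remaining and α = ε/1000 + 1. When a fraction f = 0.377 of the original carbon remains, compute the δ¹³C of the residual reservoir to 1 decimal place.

Rayleigh residual: δ_res = (δ₀ + 1000)·f^(α−1) − 1000
α = ε/1000 + 1 = 0.98150, so α − 1 = -0.01850
f^(α−1) = 0.377^(-0.01850) = 1.018211
δ_res = (-23.8 + 1000) × 1.018211 − 1000 = 993.977 − 1000 = -6.02‰

-6.0‰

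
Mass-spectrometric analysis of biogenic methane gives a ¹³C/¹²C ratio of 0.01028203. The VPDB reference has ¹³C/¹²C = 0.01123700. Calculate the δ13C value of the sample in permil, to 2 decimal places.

δ13C = (R_sample / R_standard − 1) × 1000
R_sample / R_standard = 0.01028203 / 0.01123700 = 0.915016
δ13C = (0.915016 − 1) × 1000 = -84.984 permil

-84.98 permil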